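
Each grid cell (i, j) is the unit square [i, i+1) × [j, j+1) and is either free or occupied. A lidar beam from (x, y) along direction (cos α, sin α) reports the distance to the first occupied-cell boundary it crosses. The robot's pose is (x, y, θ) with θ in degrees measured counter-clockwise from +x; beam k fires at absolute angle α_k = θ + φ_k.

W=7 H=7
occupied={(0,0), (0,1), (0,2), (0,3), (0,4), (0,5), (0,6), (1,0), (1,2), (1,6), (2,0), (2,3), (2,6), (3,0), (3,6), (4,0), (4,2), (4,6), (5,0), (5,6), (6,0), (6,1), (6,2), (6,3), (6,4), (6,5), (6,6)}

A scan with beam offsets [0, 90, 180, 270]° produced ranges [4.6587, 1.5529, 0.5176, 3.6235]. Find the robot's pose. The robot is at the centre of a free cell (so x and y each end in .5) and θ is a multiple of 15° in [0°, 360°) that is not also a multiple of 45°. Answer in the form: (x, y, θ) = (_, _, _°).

Enumerate (i+0.5, j+0.5, θ) over the 22 free cells and 16 admissible headings. For each, cast all 4 beams and compare to the given ranges.
  (3.5, 4.5, 195°): beam 1 = 2.5882 ≠ 4.6587 ✗
  (3.5, 4.5, 330°): beam 1 = 2.8868 ≠ 4.6587 ✗
  (2.5, 2.5, 285°): beam 1 = 1.5529 ≠ 4.6587 ✗
  …
  (4.5, 5.5, 285°): r_1=4.6587, r_2=1.5529, r_3=0.5176, r_4=3.6235 — all match ✓
Unique over the lattice → pose = (4.5, 5.5, 285°).

(x, y, θ) = (4.5, 5.5, 285°)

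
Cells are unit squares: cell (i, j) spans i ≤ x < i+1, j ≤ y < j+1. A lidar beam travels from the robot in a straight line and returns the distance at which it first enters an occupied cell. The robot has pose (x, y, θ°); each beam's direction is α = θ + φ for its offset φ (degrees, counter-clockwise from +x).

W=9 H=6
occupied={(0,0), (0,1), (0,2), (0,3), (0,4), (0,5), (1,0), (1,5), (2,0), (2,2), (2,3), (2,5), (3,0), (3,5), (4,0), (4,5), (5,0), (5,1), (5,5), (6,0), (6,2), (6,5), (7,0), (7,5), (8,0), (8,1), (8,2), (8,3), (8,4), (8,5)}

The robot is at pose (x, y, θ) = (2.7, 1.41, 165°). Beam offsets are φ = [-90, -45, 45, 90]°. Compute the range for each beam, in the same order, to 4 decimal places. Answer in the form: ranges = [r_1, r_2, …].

beam 1: φ=-90°, α=75°
  cosα=0.2588 sinα=0.9659 | (2,1) | tMaxX 1.1591 tMaxY 0.6108 | tΔX 3.8637 tΔY 1.0353
    t=0.6108 [y] (2,2) — stop
  → r_1 = 0.6108
beam 2: φ=-45°, α=120°
  cosα=-0.5000 sinα=0.8660 | (2,1) | tMaxX 1.4000 tMaxY 0.6813 | tΔX 2.0000 tΔY 1.1547
    t=0.6813 [y] (2,2) — stop
  → r_2 = 0.6813
beam 3: φ=45°, α=210°
  cosα=-0.8660 sinα=-0.5000 | (2,1) | tMaxX 0.8083 tMaxY 0.8200 | tΔX 1.1547 tΔY 2.0000
    t=0.8083 [x] (1,1)
    t=0.8200 [y] (1,0) — stop
  → r_3 = 0.8200
beam 4: φ=90°, α=255°
  cosα=-0.2588 sinα=-0.9659 | (2,1) | tMaxX 2.7046 tMaxY 0.4245 | tΔX 3.8637 tΔY 1.0353
    t=0.4245 [y] (2,0) — stop
  → r_4 = 0.4245

ranges = [0.6108, 0.6813, 0.8200, 0.4245]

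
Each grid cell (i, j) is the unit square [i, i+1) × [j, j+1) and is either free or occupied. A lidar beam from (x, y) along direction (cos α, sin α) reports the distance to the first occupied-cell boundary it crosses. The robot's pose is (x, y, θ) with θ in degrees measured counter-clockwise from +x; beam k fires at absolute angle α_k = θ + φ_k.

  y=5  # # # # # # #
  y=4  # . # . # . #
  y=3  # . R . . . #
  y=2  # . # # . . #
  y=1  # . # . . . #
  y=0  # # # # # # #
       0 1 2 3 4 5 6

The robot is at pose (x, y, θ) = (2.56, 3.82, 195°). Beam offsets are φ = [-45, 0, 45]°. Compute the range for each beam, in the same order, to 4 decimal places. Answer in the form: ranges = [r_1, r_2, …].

beam 1: φ=-45°, α=150°
  direction (-0.8660, 0.5000); cell (2,3); t to first gridline: x 0.6466, y 0.3600 (then +1.1547 / +2.0000)
    (2,4) via y @ 0.3600  # hit
  → r_1 = 0.3600
beam 2: φ=0°, α=195°
  direction (-0.9659, -0.2588); cell (2,3); t to first gridline: x 0.5798, y 3.1682 (then +1.0353 / +3.8637)
    (1,3) via x @ 0.5798
    (0,3) via x @ 1.6150  # hit
  → r_2 = 1.6150
beam 3: φ=45°, α=240°
  direction (-0.5000, -0.8660); cell (2,3); t to first gridline: x 1.1200, y 0.9469 (then +2.0000 / +1.1547)
    (2,2) via y @ 0.9469  # hit
  → r_3 = 0.9469

ranges = [0.3600, 1.6150, 0.9469]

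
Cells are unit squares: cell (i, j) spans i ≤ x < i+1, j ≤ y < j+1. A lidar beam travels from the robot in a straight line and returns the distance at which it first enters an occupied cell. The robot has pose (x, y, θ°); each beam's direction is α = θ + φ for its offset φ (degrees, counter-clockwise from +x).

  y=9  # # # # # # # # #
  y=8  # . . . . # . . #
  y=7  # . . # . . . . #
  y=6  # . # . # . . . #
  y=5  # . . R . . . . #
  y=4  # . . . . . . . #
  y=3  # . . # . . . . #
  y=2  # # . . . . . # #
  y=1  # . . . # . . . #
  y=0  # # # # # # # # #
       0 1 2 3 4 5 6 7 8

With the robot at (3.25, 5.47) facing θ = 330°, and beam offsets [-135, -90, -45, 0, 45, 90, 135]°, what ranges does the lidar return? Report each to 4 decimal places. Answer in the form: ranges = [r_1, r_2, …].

beam 1: φ=-135°, α=195°
  dir = (cos 195°, sin 195°) = (-0.9659, -0.2588); from cell (3,5)
  next x-line at t=0.2588, next y-line at t=1.8159; Δt_x=1.0353, Δt_y=3.8637
    x: enter (2,5) at t=0.2588
    x: enter (1,5) at t=1.2941
    y: enter (1,4) at t=1.8159
    x: enter (0,4) at t=2.3294 ← occupied
  → r_1 = 2.3294
beam 2: φ=-90°, α=240°
  dir = (cos 240°, sin 240°) = (-0.5000, -0.8660); from cell (3,5)
  next x-line at t=0.5000, next y-line at t=0.5427; Δt_x=2.0000, Δt_y=1.1547
    x: enter (2,5) at t=0.5000
    y: enter (2,4) at t=0.5427
    y: enter (2,3) at t=1.6974
    x: enter (1,3) at t=2.5000
    y: enter (1,2) at t=2.8521 ← occupied
  → r_2 = 2.8521
beam 3: φ=-45°, α=285°
  dir = (cos 285°, sin 285°) = (0.2588, -0.9659); from cell (3,5)
  next x-line at t=2.8978, next y-line at t=0.4866; Δt_x=3.8637, Δt_y=1.0353
    y: enter (3,4) at t=0.4866
    y: enter (3,3) at t=1.5219 ← occupied
  → r_3 = 1.5219
beam 4: φ=0°, α=330°
  dir = (cos 330°, sin 330°) = (0.8660, -0.5000); from cell (3,5)
  next x-line at t=0.8660, next y-line at t=0.9400; Δt_x=1.1547, Δt_y=2.0000
    x: enter (4,5) at t=0.8660
    y: enter (4,4) at t=0.9400
    x: enter (5,4) at t=2.0207
    y: enter (5,3) at t=2.9400
    x: enter (6,3) at t=3.1754
    x: enter (7,3) at t=4.3301
    y: enter (7,2) at t=4.9400 ← occupied
  → r_4 = 4.9400
beam 5: φ=45°, α=15°
  dir = (cos 15°, sin 15°) = (0.9659, 0.2588); from cell (3,5)
  next x-line at t=0.7765, next y-line at t=2.0478; Δt_x=1.0353, Δt_y=3.8637
    x: enter (4,5) at t=0.7765
    x: enter (5,5) at t=1.8117
    y: enter (5,6) at t=2.0478
    x: enter (6,6) at t=2.8470
    x: enter (7,6) at t=3.8823
    x: enter (8,6) at t=4.9176 ← occupied
  → r_5 = 4.9176
beam 6: φ=90°, α=60°
  dir = (cos 60°, sin 60°) = (0.5000, 0.8660); from cell (3,5)
  next x-line at t=1.5000, next y-line at t=0.6120; Δt_x=2.0000, Δt_y=1.1547
    y: enter (3,6) at t=0.6120
    x: enter (4,6) at t=1.5000 ← occupied
  → r_6 = 1.5000
beam 7: φ=135°, α=105°
  dir = (cos 105°, sin 105°) = (-0.2588, 0.9659); from cell (3,5)
  next x-line at t=0.9659, next y-line at t=0.5487; Δt_x=3.8637, Δt_y=1.0353
    y: enter (3,6) at t=0.5487
    x: enter (2,6) at t=0.9659 ← occupied
  → r_7 = 0.9659

ranges = [2.3294, 2.8521, 1.5219, 4.9400, 4.9176, 1.5000, 0.9659]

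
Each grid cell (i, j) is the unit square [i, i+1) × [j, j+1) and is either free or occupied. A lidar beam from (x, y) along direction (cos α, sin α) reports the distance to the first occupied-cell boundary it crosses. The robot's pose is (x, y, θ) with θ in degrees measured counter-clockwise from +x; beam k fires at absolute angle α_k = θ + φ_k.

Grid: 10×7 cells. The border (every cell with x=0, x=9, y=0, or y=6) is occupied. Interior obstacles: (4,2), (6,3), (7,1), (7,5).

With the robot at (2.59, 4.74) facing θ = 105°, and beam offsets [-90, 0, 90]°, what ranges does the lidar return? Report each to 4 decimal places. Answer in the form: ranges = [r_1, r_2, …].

beam 1: φ=-90°, α=15°
  cosα=0.9659 sinα=0.2588 | (2,4) | tMaxX 0.4245 tMaxY 1.0046 | tΔX 1.0353 tΔY 3.8637
    t=0.4245 [x] (3,4)
    t=1.0046 [y] (3,5)
    t=1.4597 [x] (4,5)
    t=2.4950 [x] (5,5)
    t=3.5303 [x] (6,5)
    t=4.5656 [x] (7,5) — stop
  → r_1 = 4.5656
beam 2: φ=0°, α=105°
  cosα=-0.2588 sinα=0.9659 | (2,4) | tMaxX 2.2796 tMaxY 0.2692 | tΔX 3.8637 tΔY 1.0353
    t=0.2692 [y] (2,5)
    t=1.3044 [y] (2,6) — stop
  → r_2 = 1.3044
beam 3: φ=90°, α=195°
  cosα=-0.9659 sinα=-0.2588 | (2,4) | tMaxX 0.6108 tMaxY 2.8591 | tΔX 1.0353 tΔY 3.8637
    t=0.6108 [x] (1,4)
    t=1.6461 [x] (0,4) — stop
  → r_3 = 1.6461

ranges = [4.5656, 1.3044, 1.6461]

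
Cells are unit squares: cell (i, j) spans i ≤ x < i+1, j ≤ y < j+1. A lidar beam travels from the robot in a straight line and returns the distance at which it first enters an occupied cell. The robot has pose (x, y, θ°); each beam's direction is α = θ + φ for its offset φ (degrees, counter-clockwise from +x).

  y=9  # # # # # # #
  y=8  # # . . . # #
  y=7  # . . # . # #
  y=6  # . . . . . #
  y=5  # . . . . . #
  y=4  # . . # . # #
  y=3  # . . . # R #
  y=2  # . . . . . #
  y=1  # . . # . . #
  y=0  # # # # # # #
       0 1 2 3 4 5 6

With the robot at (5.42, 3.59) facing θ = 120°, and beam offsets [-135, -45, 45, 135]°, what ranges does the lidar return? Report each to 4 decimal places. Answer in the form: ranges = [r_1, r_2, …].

ranges = [0.6005, 0.4245, 0.4348, 2.6814]

beam 1: φ=-135°, α=345°
  dir = (cos 345°, sin 345°) = (0.9659, -0.2588); from cell (5,3)
  next x-line at t=0.6005, next y-line at t=2.2796; Δt_x=1.0353, Δt_y=3.8637
    x: enter (6,3) at t=0.6005 ← occupied
  → r_1 = 0.6005
beam 2: φ=-45°, α=75°
  dir = (cos 75°, sin 75°) = (0.2588, 0.9659); from cell (5,3)
  next x-line at t=2.2409, next y-line at t=0.4245; Δt_x=3.8637, Δt_y=1.0353
    y: enter (5,4) at t=0.4245 ← occupied
  → r_2 = 0.4245
beam 3: φ=45°, α=165°
  dir = (cos 165°, sin 165°) = (-0.9659, 0.2588); from cell (5,3)
  next x-line at t=0.4348, next y-line at t=1.5841; Δt_x=1.0353, Δt_y=3.8637
    x: enter (4,3) at t=0.4348 ← occupied
  → r_3 = 0.4348
beam 4: φ=135°, α=255°
  dir = (cos 255°, sin 255°) = (-0.2588, -0.9659); from cell (5,3)
  next x-line at t=1.6228, next y-line at t=0.6108; Δt_x=3.8637, Δt_y=1.0353
    y: enter (5,2) at t=0.6108
    x: enter (4,2) at t=1.6228
    y: enter (4,1) at t=1.6461
    y: enter (4,0) at t=2.6814 ← occupied
  → r_4 = 2.6814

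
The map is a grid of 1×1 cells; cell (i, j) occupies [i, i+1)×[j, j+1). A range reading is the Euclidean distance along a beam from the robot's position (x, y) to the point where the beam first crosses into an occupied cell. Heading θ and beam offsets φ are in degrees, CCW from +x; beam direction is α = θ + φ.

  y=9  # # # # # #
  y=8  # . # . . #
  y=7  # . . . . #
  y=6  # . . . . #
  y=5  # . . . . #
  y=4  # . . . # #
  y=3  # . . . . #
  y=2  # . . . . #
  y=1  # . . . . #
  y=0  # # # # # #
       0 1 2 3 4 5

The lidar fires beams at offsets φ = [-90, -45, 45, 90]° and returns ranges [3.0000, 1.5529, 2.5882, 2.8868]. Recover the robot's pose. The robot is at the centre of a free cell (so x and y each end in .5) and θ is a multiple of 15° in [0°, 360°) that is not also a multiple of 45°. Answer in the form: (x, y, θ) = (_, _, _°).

Enumerate (i+0.5, j+0.5, θ) over the 30 free cells and 16 admissible headings. For each, cast all 4 beams and compare to the given ranges.
  (4.5, 7.5, 285°): beam 1 = 3.6235 ≠ 3.0000 ✗
  (3.5, 7.5, 15°): beam 1 = 2.5882 ≠ 3.0000 ✗
  (4.5, 2.5, 300°): beam 3 = 0.5176 ≠ 2.5882 ✗
  (2.5, 6.5, 345°): beam 1 = 5.6940 ≠ 3.0000 ✗
  …
  (2.5, 3.5, 210°): r_1=3.0000, r_2=1.5529, r_3=2.5882, r_4=2.8868 — all match ✓
Unique over the lattice → pose = (2.5, 3.5, 210°).

(x, y, θ) = (2.5, 3.5, 210°)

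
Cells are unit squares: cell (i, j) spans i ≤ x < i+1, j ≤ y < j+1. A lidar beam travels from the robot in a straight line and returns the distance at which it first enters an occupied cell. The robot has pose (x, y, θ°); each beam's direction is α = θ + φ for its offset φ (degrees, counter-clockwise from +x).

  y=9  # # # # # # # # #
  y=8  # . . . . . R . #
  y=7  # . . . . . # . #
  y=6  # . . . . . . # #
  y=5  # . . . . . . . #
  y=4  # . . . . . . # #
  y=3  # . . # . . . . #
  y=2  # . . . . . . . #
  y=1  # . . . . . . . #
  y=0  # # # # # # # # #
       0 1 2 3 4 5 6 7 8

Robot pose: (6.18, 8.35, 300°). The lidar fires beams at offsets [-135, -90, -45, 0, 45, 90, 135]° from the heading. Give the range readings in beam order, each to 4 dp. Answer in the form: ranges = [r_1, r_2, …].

ranges = [2.5114, 5.9813, 0.3623, 0.4041, 1.8842, 1.3000, 0.6729]

beam 1: φ=-135°, α=165°
  d=(-0.9659,0.2588)  start (6,8)  tX=0.1863 tY=2.5114  stride 1/|dx|=1.0353 1/|dy|=3.8637
    cross x-line → (5,8), t=0.1863
    cross x-line → (4,8), t=1.2216
    cross x-line → (3,8), t=2.2569
    cross y-line → (3,9), t=2.5114 (wall)
  → r_1 = 2.5114
beam 2: φ=-90°, α=210°
  d=(-0.8660,-0.5000)  start (6,8)  tX=0.2078 tY=0.7000  stride 1/|dx|=1.1547 1/|dy|=2.0000
    cross x-line → (5,8), t=0.2078
    cross y-line → (5,7), t=0.7000
    cross x-line → (4,7), t=1.3625
    cross x-line → (3,7), t=2.5172
    cross y-line → (3,6), t=2.7000
    cross x-line → (2,6), t=3.6719
    cross y-line → (2,5), t=4.7000
    cross x-line → (1,5), t=4.8266
    cross x-line → (0,5), t=5.9813 (wall)
  → r_2 = 5.9813
beam 3: φ=-45°, α=255°
  d=(-0.2588,-0.9659)  start (6,8)  tX=0.6955 tY=0.3623  stride 1/|dx|=3.8637 1/|dy|=1.0353
    cross y-line → (6,7), t=0.3623 (wall)
  → r_3 = 0.3623
beam 4: φ=0°, α=300°
  d=(0.5000,-0.8660)  start (6,8)  tX=1.6400 tY=0.4041  stride 1/|dx|=2.0000 1/|dy|=1.1547
    cross y-line → (6,7), t=0.4041 (wall)
  → r_4 = 0.4041
beam 5: φ=45°, α=345°
  d=(0.9659,-0.2588)  start (6,8)  tX=0.8489 tY=1.3523  stride 1/|dx|=1.0353 1/|dy|=3.8637
    cross x-line → (7,8), t=0.8489
    cross y-line → (7,7), t=1.3523
    cross x-line → (8,7), t=1.8842 (wall)
  → r_5 = 1.8842
beam 6: φ=90°, α=30°
  d=(0.8660,0.5000)  start (6,8)  tX=0.9469 tY=1.3000  stride 1/|dx|=1.1547 1/|dy|=2.0000
    cross x-line → (7,8), t=0.9469
    cross y-line → (7,9), t=1.3000 (wall)
  → r_6 = 1.3000
beam 7: φ=135°, α=75°
  d=(0.2588,0.9659)  start (6,8)  tX=3.1682 tY=0.6729  stride 1/|dx|=3.8637 1/|dy|=1.0353
    cross y-line → (6,9), t=0.6729 (wall)
  → r_7 = 0.6729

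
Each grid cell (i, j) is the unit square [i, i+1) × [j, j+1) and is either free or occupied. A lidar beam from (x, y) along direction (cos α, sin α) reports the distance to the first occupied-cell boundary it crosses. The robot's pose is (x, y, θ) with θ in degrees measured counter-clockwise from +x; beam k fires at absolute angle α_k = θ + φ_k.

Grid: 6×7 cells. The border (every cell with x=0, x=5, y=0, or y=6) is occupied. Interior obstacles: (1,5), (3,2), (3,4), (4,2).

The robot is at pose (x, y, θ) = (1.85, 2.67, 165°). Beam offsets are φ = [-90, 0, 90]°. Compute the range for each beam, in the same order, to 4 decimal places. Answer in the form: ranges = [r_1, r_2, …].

beam 1: φ=-90°, α=75°
  direction (0.2588, 0.9659); cell (1,2); t to first gridline: x 0.5796, y 0.3416 (then +3.8637 / +1.0353)
    (1,3) via y @ 0.3416
    (2,3) via x @ 0.5796
    (2,4) via y @ 1.3769
    (2,5) via y @ 2.4122
    (2,6) via y @ 3.4475  # hit
  → r_1 = 3.4475
beam 2: φ=0°, α=165°
  direction (-0.9659, 0.2588); cell (1,2); t to first gridline: x 0.8800, y 1.2750 (then +1.0353 / +3.8637)
    (0,2) via x @ 0.8800  # hit
  → r_2 = 0.8800
beam 3: φ=90°, α=255°
  direction (-0.2588, -0.9659); cell (1,2); t to first gridline: x 3.2841, y 0.6936 (then +3.8637 / +1.0353)
    (1,1) via y @ 0.6936
    (1,0) via y @ 1.7289  # hit
  → r_3 = 1.7289

ranges = [3.4475, 0.8800, 1.7289]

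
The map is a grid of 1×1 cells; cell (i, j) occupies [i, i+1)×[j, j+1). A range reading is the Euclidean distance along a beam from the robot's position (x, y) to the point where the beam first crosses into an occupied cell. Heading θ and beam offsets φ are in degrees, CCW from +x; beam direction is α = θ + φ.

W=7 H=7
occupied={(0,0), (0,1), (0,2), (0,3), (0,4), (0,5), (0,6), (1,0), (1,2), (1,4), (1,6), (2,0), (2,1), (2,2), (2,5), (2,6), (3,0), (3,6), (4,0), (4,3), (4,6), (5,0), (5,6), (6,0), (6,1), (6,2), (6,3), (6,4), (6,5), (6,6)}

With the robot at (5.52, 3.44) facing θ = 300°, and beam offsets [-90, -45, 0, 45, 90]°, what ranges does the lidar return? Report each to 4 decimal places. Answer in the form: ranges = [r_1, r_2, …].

ranges = [0.6004, 2.5261, 0.9600, 0.4969, 0.5543]

beam 1: φ=-90°, α=210°
  direction (-0.8660, -0.5000); cell (5,3); t to first gridline: x 0.6004, y 0.8800 (then +1.1547 / +2.0000)
    (4,3) via x @ 0.6004  # hit
  → r_1 = 0.6004
beam 2: φ=-45°, α=255°
  direction (-0.2588, -0.9659); cell (5,3); t to first gridline: x 2.0091, y 0.4555 (then +3.8637 / +1.0353)
    (5,2) via y @ 0.4555
    (5,1) via y @ 1.4908
    (4,1) via x @ 2.0091
    (4,0) via y @ 2.5261  # hit
  → r_2 = 2.5261
beam 3: φ=0°, α=300°
  direction (0.5000, -0.8660); cell (5,3); t to first gridline: x 0.9600, y 0.5081 (then +2.0000 / +1.1547)
    (5,2) via y @ 0.5081
    (6,2) via x @ 0.9600  # hit
  → r_3 = 0.9600
beam 4: φ=45°, α=345°
  direction (0.9659, -0.2588); cell (5,3); t to first gridline: x 0.4969, y 1.7000 (then +1.0353 / +3.8637)
    (6,3) via x @ 0.4969  # hit
  → r_4 = 0.4969
beam 5: φ=90°, α=30°
  direction (0.8660, 0.5000); cell (5,3); t to first gridline: x 0.5543, y 1.1200 (then +1.1547 / +2.0000)
    (6,3) via x @ 0.5543  # hit
  → r_5 = 0.5543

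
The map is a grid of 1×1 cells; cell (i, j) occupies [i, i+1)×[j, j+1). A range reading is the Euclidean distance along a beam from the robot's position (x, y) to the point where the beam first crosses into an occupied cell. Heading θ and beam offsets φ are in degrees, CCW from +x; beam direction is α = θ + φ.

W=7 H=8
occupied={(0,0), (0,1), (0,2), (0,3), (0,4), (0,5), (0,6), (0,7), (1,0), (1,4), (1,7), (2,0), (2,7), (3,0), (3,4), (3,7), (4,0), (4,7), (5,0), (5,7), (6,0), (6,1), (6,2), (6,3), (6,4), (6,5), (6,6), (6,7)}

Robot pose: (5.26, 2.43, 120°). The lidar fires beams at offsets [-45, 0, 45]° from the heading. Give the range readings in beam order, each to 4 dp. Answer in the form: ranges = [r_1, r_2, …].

ranges = [2.8591, 2.5200, 4.4103]

beam 1: φ=-45°, α=75°
  d=(0.2588,0.9659)  start (5,2)  tX=2.8591 tY=0.5901  stride 1/|dx|=3.8637 1/|dy|=1.0353
    cross y-line → (5,3), t=0.5901
    cross y-line → (5,4), t=1.6254
    cross y-line → (5,5), t=2.6607
    cross x-line → (6,5), t=2.8591 (wall)
  → r_1 = 2.8591
beam 2: φ=0°, α=120°
  d=(-0.5000,0.8660)  start (5,2)  tX=0.5200 tY=0.6582  stride 1/|dx|=2.0000 1/|dy|=1.1547
    cross x-line → (4,2), t=0.5200
    cross y-line → (4,3), t=0.6582
    cross y-line → (4,4), t=1.8129
    cross x-line → (3,4), t=2.5200 (wall)
  → r_2 = 2.5200
beam 3: φ=45°, α=165°
  d=(-0.9659,0.2588)  start (5,2)  tX=0.2692 tY=2.2023  stride 1/|dx|=1.0353 1/|dy|=3.8637
    cross x-line → (4,2), t=0.2692
    cross x-line → (3,2), t=1.3044
    cross y-line → (3,3), t=2.2023
    cross x-line → (2,3), t=2.3397
    cross x-line → (1,3), t=3.3750
    cross x-line → (0,3), t=4.4103 (wall)
  → r_3 = 4.4103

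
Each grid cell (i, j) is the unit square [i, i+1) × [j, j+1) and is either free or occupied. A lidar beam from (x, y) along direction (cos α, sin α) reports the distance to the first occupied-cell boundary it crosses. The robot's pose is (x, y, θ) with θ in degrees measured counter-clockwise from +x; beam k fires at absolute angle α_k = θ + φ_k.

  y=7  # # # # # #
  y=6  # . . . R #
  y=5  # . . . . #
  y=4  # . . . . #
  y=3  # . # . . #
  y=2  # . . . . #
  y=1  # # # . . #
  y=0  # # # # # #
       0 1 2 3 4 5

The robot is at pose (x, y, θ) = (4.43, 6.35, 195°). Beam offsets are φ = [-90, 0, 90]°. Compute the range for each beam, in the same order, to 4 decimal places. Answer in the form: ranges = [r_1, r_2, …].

beam 1: φ=-90°, α=105°
  direction (-0.2588, 0.9659); cell (4,6); t to first gridline: x 1.6614, y 0.6729 (then +3.8637 / +1.0353)
    (4,7) via y @ 0.6729  # hit
  → r_1 = 0.6729
beam 2: φ=0°, α=195°
  direction (-0.9659, -0.2588); cell (4,6); t to first gridline: x 0.4452, y 1.3523 (then +1.0353 / +3.8637)
    (3,6) via x @ 0.4452
    (3,5) via y @ 1.3523
    (2,5) via x @ 1.4804
    (1,5) via x @ 2.5157
    (0,5) via x @ 3.5510  # hit
  → r_2 = 3.5510
beam 3: φ=90°, α=285°
  direction (0.2588, -0.9659); cell (4,6); t to first gridline: x 2.2023, y 0.3623 (then +3.8637 / +1.0353)
    (4,5) via y @ 0.3623
    (4,4) via y @ 1.3976
    (5,4) via x @ 2.2023  # hit
  → r_3 = 2.2023

ranges = [0.6729, 3.5510, 2.2023]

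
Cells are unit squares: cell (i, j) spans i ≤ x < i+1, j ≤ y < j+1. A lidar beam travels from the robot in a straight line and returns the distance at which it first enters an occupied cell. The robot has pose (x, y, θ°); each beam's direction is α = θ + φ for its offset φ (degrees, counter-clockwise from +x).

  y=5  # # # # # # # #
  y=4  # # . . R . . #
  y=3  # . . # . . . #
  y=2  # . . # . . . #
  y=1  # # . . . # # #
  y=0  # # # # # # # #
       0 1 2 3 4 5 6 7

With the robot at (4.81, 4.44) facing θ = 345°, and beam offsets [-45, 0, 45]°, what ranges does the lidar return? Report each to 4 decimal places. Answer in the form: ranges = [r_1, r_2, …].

beam 1: φ=-45°, α=300°
  d=(0.5000,-0.8660)  start (4,4)  tX=0.3800 tY=0.5081  stride 1/|dx|=2.0000 1/|dy|=1.1547
    cross x-line → (5,4), t=0.3800
    cross y-line → (5,3), t=0.5081
    cross y-line → (5,2), t=1.6628
    cross x-line → (6,2), t=2.3800
    cross y-line → (6,1), t=2.8175 (wall)
  → r_1 = 2.8175
beam 2: φ=0°, α=345°
  d=(0.9659,-0.2588)  start (4,4)  tX=0.1967 tY=1.7000  stride 1/|dx|=1.0353 1/|dy|=3.8637
    cross x-line → (5,4), t=0.1967
    cross x-line → (6,4), t=1.2320
    cross y-line → (6,3), t=1.7000
    cross x-line → (7,3), t=2.2673 (wall)
  → r_2 = 2.2673
beam 3: φ=45°, α=30°
  d=(0.8660,0.5000)  start (4,4)  tX=0.2194 tY=1.1200  stride 1/|dx|=1.1547 1/|dy|=2.0000
    cross x-line → (5,4), t=0.2194
    cross y-line → (5,5), t=1.1200 (wall)
  → r_3 = 1.1200

ranges = [2.8175, 2.2673, 1.1200]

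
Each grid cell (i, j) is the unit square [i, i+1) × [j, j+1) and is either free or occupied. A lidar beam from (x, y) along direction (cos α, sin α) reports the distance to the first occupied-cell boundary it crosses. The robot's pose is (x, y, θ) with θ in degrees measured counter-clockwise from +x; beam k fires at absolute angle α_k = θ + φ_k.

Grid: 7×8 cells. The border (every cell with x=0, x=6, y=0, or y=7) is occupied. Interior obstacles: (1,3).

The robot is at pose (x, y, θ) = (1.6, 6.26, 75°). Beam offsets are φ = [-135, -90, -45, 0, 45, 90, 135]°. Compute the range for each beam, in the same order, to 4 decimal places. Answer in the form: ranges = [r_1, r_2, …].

beam 1: φ=-135°, α=300°
  direction (0.5000, -0.8660); cell (1,6); t to first gridline: x 0.8000, y 0.3002 (then +2.0000 / +1.1547)
    (1,5) via y @ 0.3002
    (2,5) via x @ 0.8000
    (2,4) via y @ 1.4549
    (2,3) via y @ 2.6096
    (3,3) via x @ 2.8000
    (3,2) via y @ 3.7643
    (4,2) via x @ 4.8000
    (4,1) via y @ 4.9190
    (4,0) via y @ 6.0737  # hit
  → r_1 = 6.0737
beam 2: φ=-90°, α=345°
  direction (0.9659, -0.2588); cell (1,6); t to first gridline: x 0.4141, y 1.0046 (then +1.0353 / +3.8637)
    (2,6) via x @ 0.4141
    (2,5) via y @ 1.0046
    (3,5) via x @ 1.4494
    (4,5) via x @ 2.4847
    (5,5) via x @ 3.5199
    (6,5) via x @ 4.5552  # hit
  → r_2 = 4.5552
beam 3: φ=-45°, α=30°
  direction (0.8660, 0.5000); cell (1,6); t to first gridline: x 0.4619, y 1.4800 (then +1.1547 / +2.0000)
    (2,6) via x @ 0.4619
    (2,7) via y @ 1.4800  # hit
  → r_3 = 1.4800
beam 4: φ=0°, α=75°
  direction (0.2588, 0.9659); cell (1,6); t to first gridline: x 1.5455, y 0.7661 (then +3.8637 / +1.0353)
    (1,7) via y @ 0.7661  # hit
  → r_4 = 0.7661
beam 5: φ=45°, α=120°
  direction (-0.5000, 0.8660); cell (1,6); t to first gridline: x 1.2000, y 0.8545 (then +2.0000 / +1.1547)
    (1,7) via y @ 0.8545  # hit
  → r_5 = 0.8545
beam 6: φ=90°, α=165°
  direction (-0.9659, 0.2588); cell (1,6); t to first gridline: x 0.6212, y 2.8591 (then +1.0353 / +3.8637)
    (0,6) via x @ 0.6212  # hit
  → r_6 = 0.6212
beam 7: φ=135°, α=210°
  direction (-0.8660, -0.5000); cell (1,6); t to first gridline: x 0.6928, y 0.5200 (then +1.1547 / +2.0000)
    (1,5) via y @ 0.5200
    (0,5) via x @ 0.6928  # hit
  → r_7 = 0.6928

ranges = [6.0737, 4.5552, 1.4800, 0.7661, 0.8545, 0.6212, 0.6928]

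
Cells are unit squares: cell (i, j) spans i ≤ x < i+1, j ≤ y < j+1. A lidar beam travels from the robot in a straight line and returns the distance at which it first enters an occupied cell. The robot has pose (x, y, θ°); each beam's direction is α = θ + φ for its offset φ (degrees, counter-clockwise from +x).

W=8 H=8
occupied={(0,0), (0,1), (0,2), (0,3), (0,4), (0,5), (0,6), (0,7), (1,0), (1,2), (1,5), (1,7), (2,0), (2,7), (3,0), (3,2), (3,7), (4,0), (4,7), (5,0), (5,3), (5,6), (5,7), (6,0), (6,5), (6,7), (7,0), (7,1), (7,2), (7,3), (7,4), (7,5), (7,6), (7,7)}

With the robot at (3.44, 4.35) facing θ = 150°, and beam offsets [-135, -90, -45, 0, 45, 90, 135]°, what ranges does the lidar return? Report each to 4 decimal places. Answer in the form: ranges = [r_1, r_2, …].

beam 1: φ=-135°, α=15°
  cosα=0.9659 sinα=0.2588 | (3,4) | tMaxX 0.5798 tMaxY 2.5114 | tΔX 1.0353 tΔY 3.8637
    t=0.5798 [x] (4,4)
    t=1.6150 [x] (5,4)
    t=2.5114 [y] (5,5)
    t=2.6503 [x] (6,5) — stop
  → r_1 = 2.6503
beam 2: φ=-90°, α=60°
  cosα=0.5000 sinα=0.8660 | (3,4) | tMaxX 1.1200 tMaxY 0.7506 | tΔX 2.0000 tΔY 1.1547
    t=0.7506 [y] (3,5)
    t=1.1200 [x] (4,5)
    t=1.9053 [y] (4,6)
    t=3.0600 [y] (4,7) — stop
  → r_2 = 3.0600
beam 3: φ=-45°, α=105°
  cosα=-0.2588 sinα=0.9659 | (3,4) | tMaxX 1.7000 tMaxY 0.6729 | tΔX 3.8637 tΔY 1.0353
    t=0.6729 [y] (3,5)
    t=1.7000 [x] (2,5)
    t=1.7082 [y] (2,6)
    t=2.7435 [y] (2,7) — stop
  → r_3 = 2.7435
beam 4: φ=0°, α=150°
  cosα=-0.8660 sinα=0.5000 | (3,4) | tMaxX 0.5081 tMaxY 1.3000 | tΔX 1.1547 tΔY 2.0000
    t=0.5081 [x] (2,4)
    t=1.3000 [y] (2,5)
    t=1.6628 [x] (1,5) — stop
  → r_4 = 1.6628
beam 5: φ=45°, α=195°
  cosα=-0.9659 sinα=-0.2588 | (3,4) | tMaxX 0.4555 tMaxY 1.3523 | tΔX 1.0353 tΔY 3.8637
    t=0.4555 [x] (2,4)
    t=1.3523 [y] (2,3)
    t=1.4908 [x] (1,3)
    t=2.5261 [x] (0,3) — stop
  → r_5 = 2.5261
beam 6: φ=90°, α=240°
  cosα=-0.5000 sinα=-0.8660 | (3,4) | tMaxX 0.8800 tMaxY 0.4041 | tΔX 2.0000 tΔY 1.1547
    t=0.4041 [y] (3,3)
    t=0.8800 [x] (2,3)
    t=1.5588 [y] (2,2)
    t=2.7135 [y] (2,1)
    t=2.8800 [x] (1,1)
    t=3.8682 [y] (1,0) — stop
  → r_6 = 3.8682
beam 7: φ=135°, α=285°
  cosα=0.2588 sinα=-0.9659 | (3,4) | tMaxX 2.1637 tMaxY 0.3623 | tΔX 3.8637 tΔY 1.0353
    t=0.3623 [y] (3,3)
    t=1.3976 [y] (3,2) — stop
  → r_7 = 1.3976

ranges = [2.6503, 3.0600, 2.7435, 1.6628, 2.5261, 3.8682, 1.3976]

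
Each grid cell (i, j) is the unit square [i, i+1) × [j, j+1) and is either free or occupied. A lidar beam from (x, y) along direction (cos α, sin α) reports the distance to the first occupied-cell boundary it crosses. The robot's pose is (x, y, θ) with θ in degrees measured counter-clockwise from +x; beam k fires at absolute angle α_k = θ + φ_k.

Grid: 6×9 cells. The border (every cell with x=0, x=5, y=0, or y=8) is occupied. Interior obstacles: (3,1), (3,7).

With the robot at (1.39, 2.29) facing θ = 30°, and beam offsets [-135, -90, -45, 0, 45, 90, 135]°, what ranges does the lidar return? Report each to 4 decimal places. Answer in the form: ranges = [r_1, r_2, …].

beam 1: φ=-135°, α=255°
  direction (-0.2588, -0.9659); cell (1,2); t to first gridline: x 1.5068, y 0.3002 (then +3.8637 / +1.0353)
    (1,1) via y @ 0.3002
    (1,0) via y @ 1.3355  # hit
  → r_1 = 1.3355
beam 2: φ=-90°, α=300°
  direction (0.5000, -0.8660); cell (1,2); t to first gridline: x 1.2200, y 0.3349 (then +2.0000 / +1.1547)
    (1,1) via y @ 0.3349
    (2,1) via x @ 1.2200
    (2,0) via y @ 1.4896  # hit
  → r_2 = 1.4896
beam 3: φ=-45°, α=345°
  direction (0.9659, -0.2588); cell (1,2); t to first gridline: x 0.6315, y 1.1205 (then +1.0353 / +3.8637)
    (2,2) via x @ 0.6315
    (2,1) via y @ 1.1205
    (3,1) via x @ 1.6668  # hit
  → r_3 = 1.6668
beam 4: φ=0°, α=30°
  direction (0.8660, 0.5000); cell (1,2); t to first gridline: x 0.7044, y 1.4200 (then +1.1547 / +2.0000)
    (2,2) via x @ 0.7044
    (2,3) via y @ 1.4200
    (3,3) via x @ 1.8591
    (4,3) via x @ 3.0138
    (4,4) via y @ 3.4200
    (5,4) via x @ 4.1685  # hit
  → r_4 = 4.1685
beam 5: φ=45°, α=75°
  direction (0.2588, 0.9659); cell (1,2); t to first gridline: x 2.3569, y 0.7350 (then +3.8637 / +1.0353)
    (1,3) via y @ 0.7350
    (1,4) via y @ 1.7703
    (2,4) via x @ 2.3569
    (2,5) via y @ 2.8056
    (2,6) via y @ 3.8409
    (2,7) via y @ 4.8762
    (2,8) via y @ 5.9114  # hit
  → r_5 = 5.9114
beam 6: φ=90°, α=120°
  direction (-0.5000, 0.8660); cell (1,2); t to first gridline: x 0.7800, y 0.8198 (then +2.0000 / +1.1547)
    (0,2) via x @ 0.7800  # hit
  → r_6 = 0.7800
beam 7: φ=135°, α=165°
  direction (-0.9659, 0.2588); cell (1,2); t to first gridline: x 0.4038, y 2.7432 (then +1.0353 / +3.8637)
    (0,2) via x @ 0.4038  # hit
  → r_7 = 0.4038

ranges = [1.3355, 1.4896, 1.6668, 4.1685, 5.9114, 0.7800, 0.4038]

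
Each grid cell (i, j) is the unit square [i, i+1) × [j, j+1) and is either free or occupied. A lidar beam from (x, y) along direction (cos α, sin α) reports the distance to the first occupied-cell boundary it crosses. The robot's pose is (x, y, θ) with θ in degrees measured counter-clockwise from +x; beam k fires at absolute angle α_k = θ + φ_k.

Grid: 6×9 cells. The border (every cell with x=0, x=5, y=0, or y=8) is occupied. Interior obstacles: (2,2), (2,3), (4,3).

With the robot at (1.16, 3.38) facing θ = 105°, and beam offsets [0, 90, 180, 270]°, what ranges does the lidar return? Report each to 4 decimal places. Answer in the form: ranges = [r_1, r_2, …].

ranges = [0.6182, 0.1656, 2.4640, 0.8696]

beam 1: φ=0°, α=105°
  d=(-0.2588,0.9659)  start (1,3)  tX=0.6182 tY=0.6419  stride 1/|dx|=3.8637 1/|dy|=1.0353
    cross x-line → (0,3), t=0.6182 (wall)
  → r_1 = 0.6182
beam 2: φ=90°, α=195°
  d=(-0.9659,-0.2588)  start (1,3)  tX=0.1656 tY=1.4682  stride 1/|dx|=1.0353 1/|dy|=3.8637
    cross x-line → (0,3), t=0.1656 (wall)
  → r_2 = 0.1656
beam 3: φ=180°, α=285°
  d=(0.2588,-0.9659)  start (1,3)  tX=3.2455 tY=0.3934  stride 1/|dx|=3.8637 1/|dy|=1.0353
    cross y-line → (1,2), t=0.3934
    cross y-line → (1,1), t=1.4287
    cross y-line → (1,0), t=2.4640 (wall)
  → r_3 = 2.4640
beam 4: φ=270°, α=15°
  d=(0.9659,0.2588)  start (1,3)  tX=0.8696 tY=2.3955  stride 1/|dx|=1.0353 1/|dy|=3.8637
    cross x-line → (2,3), t=0.8696 (wall)
  → r_4 = 0.8696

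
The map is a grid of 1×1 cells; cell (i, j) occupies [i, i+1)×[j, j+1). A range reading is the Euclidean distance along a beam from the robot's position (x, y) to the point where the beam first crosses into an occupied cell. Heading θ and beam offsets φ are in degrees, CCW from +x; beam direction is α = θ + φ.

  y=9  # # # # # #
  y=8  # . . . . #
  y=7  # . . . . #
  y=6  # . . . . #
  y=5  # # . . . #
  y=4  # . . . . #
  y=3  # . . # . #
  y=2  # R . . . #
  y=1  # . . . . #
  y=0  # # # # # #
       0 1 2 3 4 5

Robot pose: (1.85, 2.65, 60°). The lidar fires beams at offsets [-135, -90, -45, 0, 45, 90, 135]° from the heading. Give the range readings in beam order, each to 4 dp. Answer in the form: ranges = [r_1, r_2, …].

beam 1: φ=-135°, α=285°
  dir = (cos 285°, sin 285°) = (0.2588, -0.9659); from cell (1,2)
  next x-line at t=0.5796, next y-line at t=0.6729; Δt_x=3.8637, Δt_y=1.0353
    x: enter (2,2) at t=0.5796
    y: enter (2,1) at t=0.6729
    y: enter (2,0) at t=1.7082 ← occupied
  → r_1 = 1.7082
beam 2: φ=-90°, α=330°
  dir = (cos 330°, sin 330°) = (0.8660, -0.5000); from cell (1,2)
  next x-line at t=0.1732, next y-line at t=1.3000; Δt_x=1.1547, Δt_y=2.0000
    x: enter (2,2) at t=0.1732
    y: enter (2,1) at t=1.3000
    x: enter (3,1) at t=1.3279
    x: enter (4,1) at t=2.4826
    y: enter (4,0) at t=3.3000 ← occupied
  → r_2 = 3.3000
beam 3: φ=-45°, α=15°
  dir = (cos 15°, sin 15°) = (0.9659, 0.2588); from cell (1,2)
  next x-line at t=0.1553, next y-line at t=1.3523; Δt_x=1.0353, Δt_y=3.8637
    x: enter (2,2) at t=0.1553
    x: enter (3,2) at t=1.1906
    y: enter (3,3) at t=1.3523 ← occupied
  → r_3 = 1.3523
beam 4: φ=0°, α=60°
  dir = (cos 60°, sin 60°) = (0.5000, 0.8660); from cell (1,2)
  next x-line at t=0.3000, next y-line at t=0.4041; Δt_x=2.0000, Δt_y=1.1547
    x: enter (2,2) at t=0.3000
    y: enter (2,3) at t=0.4041
    y: enter (2,4) at t=1.5588
    x: enter (3,4) at t=2.3000
    y: enter (3,5) at t=2.7135
    y: enter (3,6) at t=3.8682
    x: enter (4,6) at t=4.3000
    y: enter (4,7) at t=5.0229
    y: enter (4,8) at t=6.1776
    x: enter (5,8) at t=6.3000 ← occupied
  → r_4 = 6.3000
beam 5: φ=45°, α=105°
  dir = (cos 105°, sin 105°) = (-0.2588, 0.9659); from cell (1,2)
  next x-line at t=3.2841, next y-line at t=0.3623; Δt_x=3.8637, Δt_y=1.0353
    y: enter (1,3) at t=0.3623
    y: enter (1,4) at t=1.3976
    y: enter (1,5) at t=2.4329 ← occupied
  → r_5 = 2.4329
beam 6: φ=90°, α=150°
  dir = (cos 150°, sin 150°) = (-0.8660, 0.5000); from cell (1,2)
  next x-line at t=0.9815, next y-line at t=0.7000; Δt_x=1.1547, Δt_y=2.0000
    y: enter (1,3) at t=0.7000
    x: enter (0,3) at t=0.9815 ← occupied
  → r_6 = 0.9815
beam 7: φ=135°, α=195°
  dir = (cos 195°, sin 195°) = (-0.9659, -0.2588); from cell (1,2)
  next x-line at t=0.8800, next y-line at t=2.5114; Δt_x=1.0353, Δt_y=3.8637
    x: enter (0,2) at t=0.8800 ← occupied
  → r_7 = 0.8800

ranges = [1.7082, 3.3000, 1.3523, 6.3000, 2.4329, 0.9815, 0.8800]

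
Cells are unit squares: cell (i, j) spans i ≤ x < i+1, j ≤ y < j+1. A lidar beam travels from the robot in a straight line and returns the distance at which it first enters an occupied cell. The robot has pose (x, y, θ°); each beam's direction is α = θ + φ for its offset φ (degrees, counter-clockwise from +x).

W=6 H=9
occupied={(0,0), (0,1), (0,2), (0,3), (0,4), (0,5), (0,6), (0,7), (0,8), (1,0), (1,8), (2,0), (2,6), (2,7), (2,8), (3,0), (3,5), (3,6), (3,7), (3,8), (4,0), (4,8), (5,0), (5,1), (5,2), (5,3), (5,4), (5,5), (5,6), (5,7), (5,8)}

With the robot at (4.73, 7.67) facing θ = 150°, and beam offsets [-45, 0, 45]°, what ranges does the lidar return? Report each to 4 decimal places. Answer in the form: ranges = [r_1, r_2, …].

ranges = [0.3416, 0.6600, 0.7558]

beam 1: φ=-45°, α=105°
  dir = (cos 105°, sin 105°) = (-0.2588, 0.9659); from cell (4,7)
  next x-line at t=2.8205, next y-line at t=0.3416; Δt_x=3.8637, Δt_y=1.0353
    y: enter (4,8) at t=0.3416 ← occupied
  → r_1 = 0.3416
beam 2: φ=0°, α=150°
  dir = (cos 150°, sin 150°) = (-0.8660, 0.5000); from cell (4,7)
  next x-line at t=0.8429, next y-line at t=0.6600; Δt_x=1.1547, Δt_y=2.0000
    y: enter (4,8) at t=0.6600 ← occupied
  → r_2 = 0.6600
beam 3: φ=45°, α=195°
  dir = (cos 195°, sin 195°) = (-0.9659, -0.2588); from cell (4,7)
  next x-line at t=0.7558, next y-line at t=2.5887; Δt_x=1.0353, Δt_y=3.8637
    x: enter (3,7) at t=0.7558 ← occupied
  → r_3 = 0.7558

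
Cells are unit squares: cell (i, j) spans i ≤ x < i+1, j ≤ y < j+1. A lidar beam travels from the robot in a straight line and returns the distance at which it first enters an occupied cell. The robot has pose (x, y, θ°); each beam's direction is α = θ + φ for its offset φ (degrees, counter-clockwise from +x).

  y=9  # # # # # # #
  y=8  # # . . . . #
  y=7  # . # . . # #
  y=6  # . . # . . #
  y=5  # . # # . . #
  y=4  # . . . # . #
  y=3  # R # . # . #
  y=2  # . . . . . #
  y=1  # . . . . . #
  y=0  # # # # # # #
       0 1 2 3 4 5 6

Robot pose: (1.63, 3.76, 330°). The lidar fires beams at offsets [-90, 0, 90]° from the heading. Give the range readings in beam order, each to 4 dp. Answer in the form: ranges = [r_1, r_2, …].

ranges = [1.2600, 0.4272, 1.4318]

beam 1: φ=-90°, α=240°
  d=(-0.5000,-0.8660)  start (1,3)  tX=1.2600 tY=0.8776  stride 1/|dx|=2.0000 1/|dy|=1.1547
    cross y-line → (1,2), t=0.8776
    cross x-line → (0,2), t=1.2600 (wall)
  → r_1 = 1.2600
beam 2: φ=0°, α=330°
  d=(0.8660,-0.5000)  start (1,3)  tX=0.4272 tY=1.5200  stride 1/|dx|=1.1547 1/|dy|=2.0000
    cross x-line → (2,3), t=0.4272 (wall)
  → r_2 = 0.4272
beam 3: φ=90°, α=60°
  d=(0.5000,0.8660)  start (1,3)  tX=0.7400 tY=0.2771  stride 1/|dx|=2.0000 1/|dy|=1.1547
    cross y-line → (1,4), t=0.2771
    cross x-line → (2,4), t=0.7400
    cross y-line → (2,5), t=1.4318 (wall)
  → r_3 = 1.4318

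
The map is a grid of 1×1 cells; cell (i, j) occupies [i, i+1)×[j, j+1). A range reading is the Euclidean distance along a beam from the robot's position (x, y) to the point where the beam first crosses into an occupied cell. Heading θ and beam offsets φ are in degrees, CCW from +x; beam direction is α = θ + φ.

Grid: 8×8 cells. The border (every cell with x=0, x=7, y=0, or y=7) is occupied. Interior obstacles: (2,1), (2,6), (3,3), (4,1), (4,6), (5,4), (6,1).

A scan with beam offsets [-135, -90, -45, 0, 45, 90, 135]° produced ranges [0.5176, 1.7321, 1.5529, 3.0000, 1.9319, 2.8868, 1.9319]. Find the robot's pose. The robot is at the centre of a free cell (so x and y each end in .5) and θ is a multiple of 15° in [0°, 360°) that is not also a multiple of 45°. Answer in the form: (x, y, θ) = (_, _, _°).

(x, y, θ) = (2.5, 5.5, 240°)

Enumerate (i+0.5, j+0.5, θ) over the 29 free cells and 16 admissible headings. For each, cast all 7 beams and compare to the given ranges.
  (6.5, 4.5, 330°): beam 2 = 3.0000 ≠ 1.7321 ✗
  (3.5, 2.5, 105°): beam 1 = 1.0000 ≠ 0.5176 ✗
  (3.5, 2.5, 60°): beam 1 = 1.5529 ≠ 0.5176 ✗
  (2.5, 3.5, 105°): beam 1 = 0.5774 ≠ 0.5176 ✗
  …
  (2.5, 5.5, 240°): r_1=0.5176, r_2=1.7321, r_3=1.5529, r_4=3.0000, r_5=1.9319, r_6=2.8868, r_7=1.9319 — all match ✓
Unique over the lattice → pose = (2.5, 5.5, 240°).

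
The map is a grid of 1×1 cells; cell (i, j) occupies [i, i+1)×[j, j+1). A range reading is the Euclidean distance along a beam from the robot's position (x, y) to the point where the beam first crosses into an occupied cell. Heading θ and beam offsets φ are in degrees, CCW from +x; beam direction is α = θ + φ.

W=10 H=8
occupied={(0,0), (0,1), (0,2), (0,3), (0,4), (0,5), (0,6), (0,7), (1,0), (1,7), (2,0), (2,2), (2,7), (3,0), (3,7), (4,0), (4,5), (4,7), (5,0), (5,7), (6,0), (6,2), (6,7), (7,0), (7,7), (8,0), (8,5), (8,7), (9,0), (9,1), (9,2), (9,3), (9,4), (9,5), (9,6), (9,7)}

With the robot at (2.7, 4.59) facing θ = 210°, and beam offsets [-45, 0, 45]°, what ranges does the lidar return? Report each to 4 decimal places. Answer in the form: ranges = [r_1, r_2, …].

ranges = [1.7600, 1.9630, 1.6461]

beam 1: φ=-45°, α=165°
  d=(-0.9659,0.2588)  start (2,4)  tX=0.7247 tY=1.5841  stride 1/|dx|=1.0353 1/|dy|=3.8637
    cross x-line → (1,4), t=0.7247
    cross y-line → (1,5), t=1.5841
    cross x-line → (0,5), t=1.7600 (wall)
  → r_1 = 1.7600
beam 2: φ=0°, α=210°
  d=(-0.8660,-0.5000)  start (2,4)  tX=0.8083 tY=1.1800  stride 1/|dx|=1.1547 1/|dy|=2.0000
    cross x-line → (1,4), t=0.8083
    cross y-line → (1,3), t=1.1800
    cross x-line → (0,3), t=1.9630 (wall)
  → r_2 = 1.9630
beam 3: φ=45°, α=255°
  d=(-0.2588,-0.9659)  start (2,4)  tX=2.7046 tY=0.6108  stride 1/|dx|=3.8637 1/|dy|=1.0353
    cross y-line → (2,3), t=0.6108
    cross y-line → (2,2), t=1.6461 (wall)
  → r_3 = 1.6461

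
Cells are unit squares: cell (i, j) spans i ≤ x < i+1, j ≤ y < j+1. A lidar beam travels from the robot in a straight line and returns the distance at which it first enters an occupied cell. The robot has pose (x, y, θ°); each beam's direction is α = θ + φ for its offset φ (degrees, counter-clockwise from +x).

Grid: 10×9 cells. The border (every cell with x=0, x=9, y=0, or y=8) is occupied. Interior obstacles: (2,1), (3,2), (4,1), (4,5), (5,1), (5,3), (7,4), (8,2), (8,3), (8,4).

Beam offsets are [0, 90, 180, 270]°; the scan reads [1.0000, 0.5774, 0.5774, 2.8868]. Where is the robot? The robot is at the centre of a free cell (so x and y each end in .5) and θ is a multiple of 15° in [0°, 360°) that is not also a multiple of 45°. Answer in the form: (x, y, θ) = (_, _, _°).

(x, y, θ) = (8.5, 5.5, 210°)

The pose lattice has 46·16 = 736 candidates. Test each by forward raycasting.
  (1.5, 4.5, 75°): beam 1 = 3.6235 ≠ 1.0000 ✗
  (7.5, 7.5, 15°): beam 1 = 1.5529 ≠ 1.0000 ✗
  (5.5, 6.5, 330°): beam 1 = 3.0000 ≠ 1.0000 ✗
  …
  (8.5, 5.5, 210°): r_1=1.0000, r_2=0.5774, r_3=0.5774, r_4=2.8868 — all match ✓
Unique over the lattice → pose = (8.5, 5.5, 210°).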